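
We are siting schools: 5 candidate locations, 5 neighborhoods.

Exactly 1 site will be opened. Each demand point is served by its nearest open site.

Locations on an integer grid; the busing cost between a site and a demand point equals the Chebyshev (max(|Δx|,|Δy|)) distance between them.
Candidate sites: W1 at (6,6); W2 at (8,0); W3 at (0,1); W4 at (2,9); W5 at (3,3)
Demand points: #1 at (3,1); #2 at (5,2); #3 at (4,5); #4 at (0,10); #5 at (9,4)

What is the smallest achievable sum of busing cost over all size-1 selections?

Open {W5}.
  #1→W5 2, #2→W5 2, #3→W5 2, #4→W5 7, #5→W5 6  ⇒ total 19.
Compare {W1}: total 20.
Compare {W2}: total 27.
No size-1 selection does better; minimum is 19.

19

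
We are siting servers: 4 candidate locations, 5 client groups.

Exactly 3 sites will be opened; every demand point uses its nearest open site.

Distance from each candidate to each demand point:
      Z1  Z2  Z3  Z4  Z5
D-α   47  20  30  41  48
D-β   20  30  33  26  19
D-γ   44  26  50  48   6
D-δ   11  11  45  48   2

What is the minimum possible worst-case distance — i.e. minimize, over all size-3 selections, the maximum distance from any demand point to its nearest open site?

30

Open {D-α, D-β, D-γ}.
  Farthest demand point is Z3 at distance 30 (to D-α); all others are ≤ 30.
With {D-α, D-β, D-δ} the worst case is 30.
With {D-β, D-γ, D-δ} the worst case is 33.
No size-3 selection achieves below 30.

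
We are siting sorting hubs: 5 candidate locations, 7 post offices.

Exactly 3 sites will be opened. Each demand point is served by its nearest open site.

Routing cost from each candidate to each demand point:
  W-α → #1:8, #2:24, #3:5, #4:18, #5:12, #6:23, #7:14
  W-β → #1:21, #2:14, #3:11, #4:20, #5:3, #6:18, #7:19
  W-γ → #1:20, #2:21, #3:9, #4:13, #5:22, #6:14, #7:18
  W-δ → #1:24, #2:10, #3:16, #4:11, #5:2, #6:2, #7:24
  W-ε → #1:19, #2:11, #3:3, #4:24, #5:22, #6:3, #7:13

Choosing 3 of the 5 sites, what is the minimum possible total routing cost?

Open {W-α, W-δ, W-ε}.
  #1→W-α 8, #2→W-δ 10, #3→W-ε 3, #4→W-δ 11, #5→W-δ 2, #6→W-δ 2, #7→W-ε 13  ⇒ total 49.
Compare {W-α, W-β, W-δ}: total 52.
Compare {W-α, W-γ, W-δ}: total 52.
No size-3 selection does better; minimum is 49.

49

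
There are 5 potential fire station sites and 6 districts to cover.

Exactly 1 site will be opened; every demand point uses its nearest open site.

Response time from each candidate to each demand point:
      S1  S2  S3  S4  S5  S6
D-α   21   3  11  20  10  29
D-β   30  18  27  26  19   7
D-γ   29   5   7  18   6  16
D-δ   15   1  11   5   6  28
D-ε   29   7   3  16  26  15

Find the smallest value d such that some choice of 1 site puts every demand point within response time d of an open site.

28

Open {D-δ}.
  Farthest demand point is S6 at response time 28 (to D-δ); all others are ≤ 28.
With {D-α} the worst case is 29.
With {D-γ} the worst case is 29.
No size-1 selection achieves below 28.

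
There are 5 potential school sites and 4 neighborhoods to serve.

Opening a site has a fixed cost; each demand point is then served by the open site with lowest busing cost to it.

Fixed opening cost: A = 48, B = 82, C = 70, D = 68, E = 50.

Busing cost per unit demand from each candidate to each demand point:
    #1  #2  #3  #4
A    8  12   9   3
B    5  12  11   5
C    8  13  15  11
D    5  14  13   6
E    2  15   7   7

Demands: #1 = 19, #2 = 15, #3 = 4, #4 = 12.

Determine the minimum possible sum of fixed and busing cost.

Open {A, E}: assign each demand point to its cheapest open site.
  #1→E 19×2=38, #2→A 15×12=180, #3→E 4×7=28, #4→A 12×3=36
  busing cost 282, fixed 98 → total 380.
Compare {E}: busing cost 375 + fixed 50 = 425.
Compare {B, E}: busing cost 306 + fixed 132 = 438.
Compare {A, D, E}: busing cost 282 + fixed 166 = 448.
All other subsets cost ≥ 425. Minimum total cost: 380.

380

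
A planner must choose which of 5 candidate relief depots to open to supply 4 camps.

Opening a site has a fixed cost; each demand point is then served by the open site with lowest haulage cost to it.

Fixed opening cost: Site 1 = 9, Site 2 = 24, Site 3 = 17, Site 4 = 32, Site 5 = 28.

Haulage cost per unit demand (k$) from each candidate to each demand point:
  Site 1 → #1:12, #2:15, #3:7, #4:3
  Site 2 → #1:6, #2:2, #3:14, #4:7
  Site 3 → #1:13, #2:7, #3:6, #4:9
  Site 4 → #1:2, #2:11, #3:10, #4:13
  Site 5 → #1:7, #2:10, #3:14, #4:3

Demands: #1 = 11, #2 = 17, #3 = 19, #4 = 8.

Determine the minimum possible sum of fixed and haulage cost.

276

Open {Site 1, Site 2, Site 3, Site 4}: assign each demand point to its cheapest open site.
  #1→Site 4 11×2=22, #2→Site 2 17×2=34, #3→Site 3 19×6=114, #4→Site 1 8×3=24
  haulage cost 194, fixed 82 → total 276.
Compare {Site 1, Site 2, Site 4}: haulage cost 213 + fixed 65 = 278.
Compare {Site 1, Site 2, Site 3}: haulage cost 238 + fixed 50 = 288.
Compare {Site 1, Site 2}: haulage cost 257 + fixed 33 = 290.
All other subsets cost ≥ 278. Minimum total cost: 276.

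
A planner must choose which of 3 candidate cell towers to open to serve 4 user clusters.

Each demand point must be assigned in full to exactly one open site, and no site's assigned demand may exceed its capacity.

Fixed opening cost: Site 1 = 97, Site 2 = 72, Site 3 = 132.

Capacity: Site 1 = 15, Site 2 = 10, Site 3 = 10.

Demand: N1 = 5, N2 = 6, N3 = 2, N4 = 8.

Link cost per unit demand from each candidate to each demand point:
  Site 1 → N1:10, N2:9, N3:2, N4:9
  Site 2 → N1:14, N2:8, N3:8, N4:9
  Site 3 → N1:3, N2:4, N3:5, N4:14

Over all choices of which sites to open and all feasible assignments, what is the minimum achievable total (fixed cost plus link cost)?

Open {Site 1, Site 2}; cheapest assignment that respects the capacities:
  Site 1 (cap 15, load 15): N1, N3, N4 — cost 5×10 + 2×2 + 8×9 = 126
  Site 2 (cap 10, load 6): N2 — cost 6×8 = 48
  Shipping 174, fixed 169 → total 343.
  Any other capacity-feasible assignment to {Site 1, Site 2} ships for at least 174.
Compare {Site 1, Site 3}: its best feasible assignment gives total 379.
Compare {Site 1, Site 2, Site 3}: its best feasible assignment gives total 440.
Every other set of open sites that can feasibly serve all demand totals ≥ 379 even under its best assignment. Minimum: 343.

343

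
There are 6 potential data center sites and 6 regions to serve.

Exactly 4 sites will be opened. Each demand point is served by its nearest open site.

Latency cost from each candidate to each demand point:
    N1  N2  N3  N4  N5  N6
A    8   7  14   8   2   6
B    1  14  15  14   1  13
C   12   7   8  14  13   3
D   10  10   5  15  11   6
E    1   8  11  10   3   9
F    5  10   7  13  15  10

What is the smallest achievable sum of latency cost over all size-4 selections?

25

Open {A, B, C, D}.
  N1→B 1, N2→A 7, N3→D 5, N4→A 8, N5→B 1, N6→C 3  ⇒ total 25.
Compare {A, C, D, E}: total 26.
Compare {A, B, C, F}: total 27.
No size-4 selection does better; minimum is 25.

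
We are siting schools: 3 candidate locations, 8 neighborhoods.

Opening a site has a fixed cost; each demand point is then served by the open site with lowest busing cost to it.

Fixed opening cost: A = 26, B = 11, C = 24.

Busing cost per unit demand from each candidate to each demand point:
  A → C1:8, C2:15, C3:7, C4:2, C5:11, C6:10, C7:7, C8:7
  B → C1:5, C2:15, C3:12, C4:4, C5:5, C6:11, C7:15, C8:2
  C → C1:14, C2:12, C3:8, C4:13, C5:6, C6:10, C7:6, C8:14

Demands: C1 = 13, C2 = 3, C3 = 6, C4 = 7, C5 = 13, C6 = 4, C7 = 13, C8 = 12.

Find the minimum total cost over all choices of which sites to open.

419

Open {B, C}: assign each demand point to its cheapest open site.
  C1→B 13×5=65, C2→C 3×12=36, C3→C 6×8=48, C4→B 7×4=28, C5→B 13×5=65, C6→C 4×10=40, C7→C 13×6=78, C8→B 12×2=24
  busing cost 384, fixed 35 → total 419.
Compare {A, B}: busing cost 386 + fixed 37 = 423.
Compare {A, B, C}: busing cost 364 + fixed 61 = 425.
Compare {A, C}: busing cost 476 + fixed 50 = 526.
All other subsets cost ≥ 423. Minimum total cost: 419.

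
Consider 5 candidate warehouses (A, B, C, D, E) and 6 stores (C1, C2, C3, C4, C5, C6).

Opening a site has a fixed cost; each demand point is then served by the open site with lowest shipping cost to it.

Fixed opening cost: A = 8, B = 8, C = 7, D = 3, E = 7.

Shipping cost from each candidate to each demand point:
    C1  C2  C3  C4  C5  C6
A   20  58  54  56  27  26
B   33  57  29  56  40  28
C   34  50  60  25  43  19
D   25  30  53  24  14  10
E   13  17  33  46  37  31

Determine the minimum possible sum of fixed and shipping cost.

Open {D, E}: assign each demand point to its cheapest open site.
  C1→E 13, C2→E 17, C3→E 33, C4→D 24, C5→D 14, C6→D 10
  shipping cost 111, fixed 10 → total 121.
Compare {B, D, E}: shipping cost 107 + fixed 18 = 125.
Compare {C, D, E}: shipping cost 111 + fixed 17 = 128.
Compare {A, D, E}: shipping cost 111 + fixed 18 = 129.
All other subsets cost ≥ 125. Minimum total cost: 121.

121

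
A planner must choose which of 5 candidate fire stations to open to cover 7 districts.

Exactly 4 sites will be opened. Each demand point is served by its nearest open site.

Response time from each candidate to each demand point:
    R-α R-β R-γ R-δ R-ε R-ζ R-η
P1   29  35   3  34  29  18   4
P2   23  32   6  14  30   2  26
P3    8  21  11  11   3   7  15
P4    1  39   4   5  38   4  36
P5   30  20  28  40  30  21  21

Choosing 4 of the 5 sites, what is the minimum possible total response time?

Open {P1, P2, P3, P4}.
  R-α→P4 1, R-β→P3 21, R-γ→P1 3, R-δ→P4 5, R-ε→P3 3, R-ζ→P2 2, R-η→P1 4  ⇒ total 39.
Compare {P1, P3, P4, P5}: total 40.
Compare {P2, P3, P4, P5}: total 50.
No size-4 selection does better; minimum is 39.

39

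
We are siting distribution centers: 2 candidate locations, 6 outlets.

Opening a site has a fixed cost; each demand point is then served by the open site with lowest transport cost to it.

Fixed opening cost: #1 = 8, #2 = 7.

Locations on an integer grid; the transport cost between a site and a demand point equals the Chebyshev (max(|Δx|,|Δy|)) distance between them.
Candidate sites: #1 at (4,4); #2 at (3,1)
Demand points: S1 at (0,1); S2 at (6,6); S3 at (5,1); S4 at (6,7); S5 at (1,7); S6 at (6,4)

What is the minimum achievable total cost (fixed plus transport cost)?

25

Open {#1}: assign each demand point to its cheapest open site.
  S1→#1 4, S2→#1 2, S3→#1 3, S4→#1 3, S5→#1 3, S6→#1 2
  transport cost 17, fixed 8 → total 25.
Compare {#1, #2}: transport cost 15 + fixed 15 = 30.
Compare {#2}: transport cost 25 + fixed 7 = 32.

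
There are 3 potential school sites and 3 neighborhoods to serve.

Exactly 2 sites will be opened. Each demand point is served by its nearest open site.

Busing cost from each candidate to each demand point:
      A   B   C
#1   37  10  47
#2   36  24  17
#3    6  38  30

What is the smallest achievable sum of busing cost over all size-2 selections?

46

Open {#1, #3}.
  A→#3 6, B→#1 10, C→#3 30  ⇒ total 46.
Compare {#2, #3}: total 47.
Compare {#1, #2}: total 63.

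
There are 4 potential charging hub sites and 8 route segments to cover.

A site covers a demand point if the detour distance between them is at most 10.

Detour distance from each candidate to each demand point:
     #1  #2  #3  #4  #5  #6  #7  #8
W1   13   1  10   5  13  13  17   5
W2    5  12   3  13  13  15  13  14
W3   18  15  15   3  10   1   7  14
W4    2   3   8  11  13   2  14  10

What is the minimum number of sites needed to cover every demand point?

2

Coverage sets (demand points within 10 of each site):
  W1: {#2, #3, #4, #8}
  W2: {#1, #3}
  W3: {#4, #5, #6, #7}
  W4: {#1, #2, #3, #6, #8}
No single site covers all 8 demand points.
But {W3, W4} covers everything, so the minimum is 2.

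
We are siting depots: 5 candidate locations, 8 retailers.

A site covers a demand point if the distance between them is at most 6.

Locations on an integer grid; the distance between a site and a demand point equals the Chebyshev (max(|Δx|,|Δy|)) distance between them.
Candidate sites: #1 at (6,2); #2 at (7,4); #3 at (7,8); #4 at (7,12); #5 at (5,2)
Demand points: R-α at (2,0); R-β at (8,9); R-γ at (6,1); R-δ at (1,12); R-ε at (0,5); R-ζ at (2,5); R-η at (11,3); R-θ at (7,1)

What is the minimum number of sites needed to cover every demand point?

2

Coverage sets (demand points within 6 of each site):
  #1: {R-α, R-γ, R-ε, R-ζ, R-η, R-θ}
  #2: {R-α, R-β, R-γ, R-ζ, R-η, R-θ}
  #3: {R-β, R-δ, R-ζ, R-η}
  #4: {R-β, R-δ}
  #5: {R-α, R-γ, R-ε, R-ζ, R-η, R-θ}
No single site covers all 8 demand points.
But {#1, #3} covers everything, so the minimum is 2.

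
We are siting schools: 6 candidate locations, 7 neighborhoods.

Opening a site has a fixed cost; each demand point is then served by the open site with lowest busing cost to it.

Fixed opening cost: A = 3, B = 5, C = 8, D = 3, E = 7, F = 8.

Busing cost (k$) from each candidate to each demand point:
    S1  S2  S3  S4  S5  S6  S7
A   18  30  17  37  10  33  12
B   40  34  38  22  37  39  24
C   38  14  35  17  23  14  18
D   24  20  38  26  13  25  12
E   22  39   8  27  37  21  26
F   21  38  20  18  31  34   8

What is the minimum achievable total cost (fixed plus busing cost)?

Open {A, C, E}: assign each demand point to its cheapest open site.
  S1→A 18, S2→C 14, S3→E 8, S4→C 17, S5→A 10, S6→C 14, S7→A 12
  busing cost 93, fixed 18 → total 111.
Compare {A, C}: busing cost 102 + fixed 11 = 113.
Compare {A, C, D, E}: busing cost 93 + fixed 21 = 114.
Compare {A, C, E, F}: busing cost 89 + fixed 26 = 115.
All other subsets cost ≥ 113. Minimum total cost: 111.

111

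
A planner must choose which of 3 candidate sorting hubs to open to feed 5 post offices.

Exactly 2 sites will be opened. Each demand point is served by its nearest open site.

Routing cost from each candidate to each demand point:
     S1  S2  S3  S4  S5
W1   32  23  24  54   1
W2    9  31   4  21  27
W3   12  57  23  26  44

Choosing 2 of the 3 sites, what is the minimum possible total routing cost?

58

Open {W1, W2}.
  S1→W2 9, S2→W1 23, S3→W2 4, S4→W2 21, S5→W1 1  ⇒ total 58.
Compare {W1, W3}: total 85.
Compare {W2, W3}: total 92.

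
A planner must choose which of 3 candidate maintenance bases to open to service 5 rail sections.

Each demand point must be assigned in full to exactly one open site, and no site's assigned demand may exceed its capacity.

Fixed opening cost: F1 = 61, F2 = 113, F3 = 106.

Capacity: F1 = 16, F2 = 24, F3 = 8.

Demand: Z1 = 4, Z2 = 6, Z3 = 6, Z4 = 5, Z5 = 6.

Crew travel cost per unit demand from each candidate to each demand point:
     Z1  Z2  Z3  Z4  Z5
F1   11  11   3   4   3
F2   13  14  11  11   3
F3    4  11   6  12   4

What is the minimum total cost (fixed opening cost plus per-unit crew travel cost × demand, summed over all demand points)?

358

Open {F1, F2}; cheapest assignment that respects the capacities:
  F1 (cap 16, load 15): Z1, Z3, Z4 — cost 4×11 + 6×3 + 5×4 = 82
  F2 (cap 24, load 12): Z2, Z5 — cost 6×14 + 6×3 = 102
  Shipping 184, fixed 174 → total 358.
  Any other capacity-feasible assignment to {F1, F2} ships for at least 184.
Compare {F1, F2, F3}: its best feasible assignment gives total 436.
Compare {F2, F3}: its best feasible assignment gives total 458.
Every other set of open sites that can feasibly serve all demand totals ≥ 436 even under its best assignment. Minimum: 358.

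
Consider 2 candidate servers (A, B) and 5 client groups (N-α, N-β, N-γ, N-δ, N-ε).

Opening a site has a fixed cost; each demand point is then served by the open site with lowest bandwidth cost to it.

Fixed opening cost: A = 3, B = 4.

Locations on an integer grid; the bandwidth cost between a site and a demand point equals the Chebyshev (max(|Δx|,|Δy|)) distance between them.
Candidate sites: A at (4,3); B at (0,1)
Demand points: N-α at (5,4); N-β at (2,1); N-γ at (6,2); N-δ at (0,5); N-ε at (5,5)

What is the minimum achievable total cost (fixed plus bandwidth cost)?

Open {A}: assign each demand point to its cheapest open site.
  N-α→A 1, N-β→A 2, N-γ→A 2, N-δ→A 4, N-ε→A 2
  bandwidth cost 11, fixed 3 → total 14.
Compare {A, B}: bandwidth cost 11 + fixed 7 = 18.
Compare {B}: bandwidth cost 22 + fixed 4 = 26.

14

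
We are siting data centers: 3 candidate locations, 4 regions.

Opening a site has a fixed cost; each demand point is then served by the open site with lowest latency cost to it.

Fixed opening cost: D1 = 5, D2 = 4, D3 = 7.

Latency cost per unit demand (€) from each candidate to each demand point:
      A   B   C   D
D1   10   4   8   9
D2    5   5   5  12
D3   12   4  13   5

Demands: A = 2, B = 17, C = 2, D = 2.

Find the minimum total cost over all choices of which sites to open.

109

Open {D2, D3}: assign each demand point to its cheapest open site.
  A→D2 2×5=10, B→D3 17×4=68, C→D2 2×5=10, D→D3 2×5=10
  latency cost 98, fixed 11 → total 109.
Compare {D1, D2, D3}: latency cost 98 + fixed 16 = 114.
Compare {D1, D2}: latency cost 106 + fixed 9 = 115.
Compare {D1, D3}: latency cost 114 + fixed 12 = 126.
All other subsets cost ≥ 114. Minimum total cost: 109.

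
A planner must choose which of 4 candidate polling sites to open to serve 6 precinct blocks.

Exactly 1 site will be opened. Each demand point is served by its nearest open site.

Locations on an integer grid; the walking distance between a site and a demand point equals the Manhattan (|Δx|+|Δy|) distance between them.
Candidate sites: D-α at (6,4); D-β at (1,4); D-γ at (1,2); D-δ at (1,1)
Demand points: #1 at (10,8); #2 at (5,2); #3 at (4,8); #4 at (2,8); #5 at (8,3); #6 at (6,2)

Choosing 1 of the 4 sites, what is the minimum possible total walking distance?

30

Open {D-α}.
  #1→D-α 8, #2→D-α 3, #3→D-α 6, #4→D-α 8, #5→D-α 3, #6→D-α 2  ⇒ total 30.
Compare {D-β}: total 46.
Compare {D-γ}: total 48.
No size-1 selection does better; minimum is 30.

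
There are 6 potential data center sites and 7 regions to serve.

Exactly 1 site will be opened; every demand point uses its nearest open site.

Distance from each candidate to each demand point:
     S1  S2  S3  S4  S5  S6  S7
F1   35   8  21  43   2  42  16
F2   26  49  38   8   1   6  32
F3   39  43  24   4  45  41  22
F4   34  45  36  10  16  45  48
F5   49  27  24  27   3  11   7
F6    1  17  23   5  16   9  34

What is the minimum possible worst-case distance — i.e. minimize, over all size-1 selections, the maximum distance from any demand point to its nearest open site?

34

Open {F6}.
  Farthest demand point is S7 at distance 34 (to F6); all others are ≤ 34.
With {F1} the worst case is 43.
With {F3} the worst case is 45.
No size-1 selection achieves below 34.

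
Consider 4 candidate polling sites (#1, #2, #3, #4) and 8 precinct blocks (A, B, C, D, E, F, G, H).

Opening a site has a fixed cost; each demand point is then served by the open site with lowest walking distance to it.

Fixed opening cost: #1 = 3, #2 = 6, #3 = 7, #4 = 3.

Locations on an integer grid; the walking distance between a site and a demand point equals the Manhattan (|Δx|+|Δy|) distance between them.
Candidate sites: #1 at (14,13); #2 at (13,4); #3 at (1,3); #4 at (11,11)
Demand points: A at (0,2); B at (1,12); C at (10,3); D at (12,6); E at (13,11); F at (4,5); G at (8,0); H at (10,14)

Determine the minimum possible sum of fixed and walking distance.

Open {#2, #3, #4}: assign each demand point to its cheapest open site.
  A→#3 2, B→#3 9, C→#2 4, D→#2 3, E→#4 2, F→#3 5, G→#2 9, H→#4 4
  walking distance 38, fixed 16 → total 54.
Compare {#1, #2, #3}: walking distance 40 + fixed 16 = 56.
Compare {#3, #4}: walking distance 47 + fixed 10 = 57.
Compare {#1, #2, #3, #4}: walking distance 38 + fixed 19 = 57.
All other subsets cost ≥ 56. Minimum total cost: 54.

54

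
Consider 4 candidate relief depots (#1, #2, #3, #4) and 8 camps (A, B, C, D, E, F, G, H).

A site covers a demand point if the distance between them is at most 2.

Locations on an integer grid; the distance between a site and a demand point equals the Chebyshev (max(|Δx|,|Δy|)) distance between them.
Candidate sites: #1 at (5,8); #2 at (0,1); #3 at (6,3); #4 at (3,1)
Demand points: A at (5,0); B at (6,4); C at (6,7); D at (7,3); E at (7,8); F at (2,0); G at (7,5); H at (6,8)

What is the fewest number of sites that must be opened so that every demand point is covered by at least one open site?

Coverage sets (demand points within 2 of each site):
  #1: {C, E, H}
  #2: {F}
  #3: {B, D, G}
  #4: {A, F}
No 2 sites suffice: every size-2 union leaves at least one demand point uncovered.
But {#1, #3, #4} covers everything, so the minimum is 3.

3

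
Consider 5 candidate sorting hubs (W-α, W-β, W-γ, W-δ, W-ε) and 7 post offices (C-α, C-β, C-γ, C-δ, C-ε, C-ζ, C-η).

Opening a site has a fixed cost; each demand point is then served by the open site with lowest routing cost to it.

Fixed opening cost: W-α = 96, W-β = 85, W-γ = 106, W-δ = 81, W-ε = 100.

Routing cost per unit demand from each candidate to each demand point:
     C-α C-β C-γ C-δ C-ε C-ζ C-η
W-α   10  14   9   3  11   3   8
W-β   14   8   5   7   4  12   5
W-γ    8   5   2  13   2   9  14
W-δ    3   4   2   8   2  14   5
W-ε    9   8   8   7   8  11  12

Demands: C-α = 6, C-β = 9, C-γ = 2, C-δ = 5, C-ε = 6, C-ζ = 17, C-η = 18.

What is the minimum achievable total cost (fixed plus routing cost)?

403

Open {W-α, W-δ}: assign each demand point to its cheapest open site.
  C-α→W-δ 6×3=18, C-β→W-δ 9×4=36, C-γ→W-δ 2×2=4, C-δ→W-α 5×3=15, C-ε→W-δ 6×2=12, C-ζ→W-α 17×3=51, C-η→W-δ 18×5=90
  routing cost 226, fixed 177 → total 403.
Compare {W-α, W-β, W-δ}: routing cost 226 + fixed 262 = 488.
Compare {W-α, W-β}: routing cost 322 + fixed 181 = 503.
Compare {W-α, W-δ, W-ε}: routing cost 226 + fixed 277 = 503.
All other subsets cost ≥ 488. Minimum total cost: 403.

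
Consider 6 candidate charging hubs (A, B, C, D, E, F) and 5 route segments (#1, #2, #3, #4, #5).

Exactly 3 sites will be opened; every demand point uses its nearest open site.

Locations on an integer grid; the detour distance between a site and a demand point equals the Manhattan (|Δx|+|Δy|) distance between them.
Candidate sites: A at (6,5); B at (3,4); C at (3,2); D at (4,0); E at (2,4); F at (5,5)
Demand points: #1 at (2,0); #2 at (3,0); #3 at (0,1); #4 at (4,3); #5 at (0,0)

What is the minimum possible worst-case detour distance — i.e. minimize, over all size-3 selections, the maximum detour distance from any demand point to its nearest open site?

Open {A, C, D}.
  Farthest demand point is #3 at detour distance 4 (to C); all others are ≤ 4.
With {B, C, D} the worst case is 4.
With {C, D, E} the worst case is 4.
No size-3 selection achieves below 4.

4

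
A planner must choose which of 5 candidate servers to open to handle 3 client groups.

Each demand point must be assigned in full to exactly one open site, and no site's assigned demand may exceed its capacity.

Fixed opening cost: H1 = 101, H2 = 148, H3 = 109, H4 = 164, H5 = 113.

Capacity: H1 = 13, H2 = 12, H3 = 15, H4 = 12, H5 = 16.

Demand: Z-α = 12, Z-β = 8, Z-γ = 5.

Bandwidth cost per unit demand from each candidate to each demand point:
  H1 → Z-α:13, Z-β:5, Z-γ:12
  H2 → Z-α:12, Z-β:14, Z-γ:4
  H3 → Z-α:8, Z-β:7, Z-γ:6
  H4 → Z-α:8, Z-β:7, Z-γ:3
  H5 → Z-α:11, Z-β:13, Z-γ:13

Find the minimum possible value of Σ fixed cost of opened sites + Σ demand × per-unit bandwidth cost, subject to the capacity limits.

Open {H1, H3}; cheapest assignment that respects the capacities:
  H1 (cap 13, load 13): Z-β, Z-γ — cost 8×5 + 5×12 = 100
  H3 (cap 15, load 12): Z-α — cost 12×8 = 96
  Shipping 196, fixed 210 → total 406.
  Any other capacity-feasible assignment to {H1, H3} ships for at least 196.
Compare {H3, H5}: its best feasible assignment gives total 440.
Compare {H1, H5}: its best feasible assignment gives total 446.
Every other set of open sites that can feasibly serve all demand totals ≥ 440 even under its best assignment. Minimum: 406.

406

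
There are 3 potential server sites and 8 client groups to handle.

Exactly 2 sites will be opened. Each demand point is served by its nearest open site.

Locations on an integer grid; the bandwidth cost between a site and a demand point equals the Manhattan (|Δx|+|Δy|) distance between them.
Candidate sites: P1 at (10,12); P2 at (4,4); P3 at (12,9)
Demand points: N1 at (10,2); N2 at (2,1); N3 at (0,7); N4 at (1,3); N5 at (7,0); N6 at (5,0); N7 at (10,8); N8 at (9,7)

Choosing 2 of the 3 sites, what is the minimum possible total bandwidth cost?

Open {P2, P3}.
  N1→P2 8, N2→P2 5, N3→P2 7, N4→P2 4, N5→P2 7, N6→P2 5, N7→P3 3, N8→P3 5  ⇒ total 44.
Compare {P1, P2}: total 46.
Compare {P1, P3}: total 96.

44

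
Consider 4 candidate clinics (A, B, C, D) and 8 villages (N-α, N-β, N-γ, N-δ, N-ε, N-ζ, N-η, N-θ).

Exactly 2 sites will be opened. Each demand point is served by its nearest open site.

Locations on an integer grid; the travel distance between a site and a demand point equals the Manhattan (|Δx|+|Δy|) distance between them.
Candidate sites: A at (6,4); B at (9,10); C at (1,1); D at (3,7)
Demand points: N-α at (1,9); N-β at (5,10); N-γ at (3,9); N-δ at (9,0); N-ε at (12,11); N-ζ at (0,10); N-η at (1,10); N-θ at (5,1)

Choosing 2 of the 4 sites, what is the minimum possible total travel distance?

43

Open {B, D}.
  N-α→D 4, N-β→B 4, N-γ→D 2, N-δ→B 10, N-ε→B 4, N-ζ→D 6, N-η→D 5, N-θ→D 8  ⇒ total 43.
Compare {A, D}: total 46.
Compare {C, D}: total 48.
No size-2 selection does better; minimum is 43.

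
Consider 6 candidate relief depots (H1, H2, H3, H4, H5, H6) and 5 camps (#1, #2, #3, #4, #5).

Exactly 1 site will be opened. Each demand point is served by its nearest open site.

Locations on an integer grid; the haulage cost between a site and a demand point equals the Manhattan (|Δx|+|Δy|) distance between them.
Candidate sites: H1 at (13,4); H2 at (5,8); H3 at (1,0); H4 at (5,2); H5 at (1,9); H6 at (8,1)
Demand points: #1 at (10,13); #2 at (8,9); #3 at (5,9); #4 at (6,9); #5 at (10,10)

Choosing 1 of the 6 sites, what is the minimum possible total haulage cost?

24

Open {H2}.
  #1→H2 10, #2→H2 4, #3→H2 1, #4→H2 2, #5→H2 7  ⇒ total 24.
Compare {H5}: total 39.
Compare {H4}: total 54.
No size-1 selection does better; minimum is 24.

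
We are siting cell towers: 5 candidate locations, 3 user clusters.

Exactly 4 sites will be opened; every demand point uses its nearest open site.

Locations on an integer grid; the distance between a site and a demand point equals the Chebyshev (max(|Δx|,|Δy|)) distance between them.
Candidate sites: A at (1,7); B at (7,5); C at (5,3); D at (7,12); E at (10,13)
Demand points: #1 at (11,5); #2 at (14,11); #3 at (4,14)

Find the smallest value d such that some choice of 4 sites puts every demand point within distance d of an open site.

4

Open {A, B, D, E}.
  Farthest demand point is #1 at distance 4 (to B); all others are ≤ 4.
With {B, C, D, E} the worst case is 4.
With {A, B, C, E} the worst case is 6.
No size-4 selection achieves below 4.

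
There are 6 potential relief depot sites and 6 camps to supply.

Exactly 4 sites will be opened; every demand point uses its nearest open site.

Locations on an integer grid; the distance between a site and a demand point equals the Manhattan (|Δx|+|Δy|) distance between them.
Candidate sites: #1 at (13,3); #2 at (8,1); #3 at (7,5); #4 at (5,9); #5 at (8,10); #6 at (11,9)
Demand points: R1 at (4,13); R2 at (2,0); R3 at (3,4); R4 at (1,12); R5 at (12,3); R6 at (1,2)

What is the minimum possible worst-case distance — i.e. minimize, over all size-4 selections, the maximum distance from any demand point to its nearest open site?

Open {#1, #2, #3, #4}.
  Farthest demand point is R6 at distance 8 (to #2); all others are ≤ 8.
With {#1, #2, #4, #5} the worst case is 8.
With {#1, #2, #4, #6} the worst case is 8.
No size-4 selection achieves below 8.

8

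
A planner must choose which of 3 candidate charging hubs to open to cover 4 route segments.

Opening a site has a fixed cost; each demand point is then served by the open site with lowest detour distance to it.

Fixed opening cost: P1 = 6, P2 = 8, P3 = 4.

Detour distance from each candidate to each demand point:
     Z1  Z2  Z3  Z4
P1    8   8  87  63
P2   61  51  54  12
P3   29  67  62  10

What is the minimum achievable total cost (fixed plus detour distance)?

Open {P1, P2}: assign each demand point to its cheapest open site.
  Z1→P1 8, Z2→P1 8, Z3→P2 54, Z4→P2 12
  detour distance 82, fixed 14 → total 96.
Compare {P1, P3}: detour distance 88 + fixed 10 = 98.
Compare {P1, P2, P3}: detour distance 80 + fixed 18 = 98.
Compare {P2, P3}: detour distance 144 + fixed 12 = 156.
All other subsets cost ≥ 98. Minimum total cost: 96.

96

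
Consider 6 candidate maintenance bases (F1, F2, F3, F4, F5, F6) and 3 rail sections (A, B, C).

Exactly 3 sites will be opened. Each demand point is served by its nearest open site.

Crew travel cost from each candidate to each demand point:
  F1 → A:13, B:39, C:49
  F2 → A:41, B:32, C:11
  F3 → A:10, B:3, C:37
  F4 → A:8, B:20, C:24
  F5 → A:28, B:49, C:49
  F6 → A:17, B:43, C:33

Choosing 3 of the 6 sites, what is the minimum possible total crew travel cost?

22

Open {F2, F3, F4}.
  A→F4 8, B→F3 3, C→F2 11  ⇒ total 22.
Compare {F1, F2, F3}: total 24.
Compare {F2, F3, F5}: total 24.
No size-3 selection does better; minimum is 22.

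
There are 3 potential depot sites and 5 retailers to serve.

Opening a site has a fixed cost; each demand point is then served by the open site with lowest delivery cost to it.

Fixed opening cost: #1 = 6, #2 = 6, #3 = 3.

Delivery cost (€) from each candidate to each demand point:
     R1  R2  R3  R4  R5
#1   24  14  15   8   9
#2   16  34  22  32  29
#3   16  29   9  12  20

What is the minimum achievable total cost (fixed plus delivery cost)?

65

Open {#1, #3}: assign each demand point to its cheapest open site.
  R1→#3 16, R2→#1 14, R3→#3 9, R4→#1 8, R5→#1 9
  delivery cost 56, fixed 9 → total 65.
Compare {#1, #2, #3}: delivery cost 56 + fixed 15 = 71.
Compare {#1, #2}: delivery cost 62 + fixed 12 = 74.
Compare {#1}: delivery cost 70 + fixed 6 = 76.
All other subsets cost ≥ 71. Minimum total cost: 65.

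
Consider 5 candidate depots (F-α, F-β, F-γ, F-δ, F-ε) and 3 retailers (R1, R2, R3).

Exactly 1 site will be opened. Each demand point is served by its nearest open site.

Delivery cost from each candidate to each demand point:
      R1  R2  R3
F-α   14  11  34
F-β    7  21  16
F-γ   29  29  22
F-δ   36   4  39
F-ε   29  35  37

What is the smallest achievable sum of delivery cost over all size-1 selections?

Open {F-β}.
  R1→F-β 7, R2→F-β 21, R3→F-β 16  ⇒ total 44.
Compare {F-α}: total 59.
Compare {F-δ}: total 79.
No size-1 selection does better; minimum is 44.

44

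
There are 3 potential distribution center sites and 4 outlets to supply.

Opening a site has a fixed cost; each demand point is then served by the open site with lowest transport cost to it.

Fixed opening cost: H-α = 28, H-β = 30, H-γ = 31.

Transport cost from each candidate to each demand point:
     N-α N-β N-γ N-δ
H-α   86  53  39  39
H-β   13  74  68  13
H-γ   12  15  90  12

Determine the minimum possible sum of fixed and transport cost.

137

Open {H-α, H-γ}: assign each demand point to its cheapest open site.
  N-α→H-γ 12, N-β→H-γ 15, N-γ→H-α 39, N-δ→H-γ 12
  transport cost 78, fixed 59 → total 137.
Compare {H-γ}: transport cost 129 + fixed 31 = 160.
Compare {H-α, H-β, H-γ}: transport cost 78 + fixed 89 = 167.
Compare {H-β, H-γ}: transport cost 107 + fixed 61 = 168.
All other subsets cost ≥ 160. Minimum total cost: 137.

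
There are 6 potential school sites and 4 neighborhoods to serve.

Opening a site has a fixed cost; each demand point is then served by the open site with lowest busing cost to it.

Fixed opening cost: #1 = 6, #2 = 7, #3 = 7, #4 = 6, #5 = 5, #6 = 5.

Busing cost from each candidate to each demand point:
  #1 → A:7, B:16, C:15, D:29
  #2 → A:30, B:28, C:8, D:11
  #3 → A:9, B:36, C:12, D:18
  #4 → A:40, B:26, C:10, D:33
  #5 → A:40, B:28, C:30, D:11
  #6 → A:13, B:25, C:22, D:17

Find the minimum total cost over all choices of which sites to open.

Open {#1, #2}: assign each demand point to its cheapest open site.
  A→#1 7, B→#1 16, C→#2 8, D→#2 11
  busing cost 42, fixed 13 → total 55.
Compare {#1, #5}: busing cost 49 + fixed 11 = 60.
Compare {#1, #2, #5}: busing cost 42 + fixed 18 = 60.
Compare {#1, #2, #6}: busing cost 42 + fixed 18 = 60.
All other subsets cost ≥ 60. Minimum total cost: 55.

55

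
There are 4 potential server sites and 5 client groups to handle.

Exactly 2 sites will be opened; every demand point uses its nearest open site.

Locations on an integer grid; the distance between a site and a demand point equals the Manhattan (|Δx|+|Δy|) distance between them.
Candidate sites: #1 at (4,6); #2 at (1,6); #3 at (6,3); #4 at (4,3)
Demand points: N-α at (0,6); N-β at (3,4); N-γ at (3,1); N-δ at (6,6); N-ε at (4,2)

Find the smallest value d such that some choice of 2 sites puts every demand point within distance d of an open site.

Open {#1, #4}.
  Farthest demand point is N-α at distance 4 (to #1); all others are ≤ 4.
With {#1, #3} the worst case is 5.
With {#2, #3} the worst case is 5.
No size-2 selection achieves below 4.

4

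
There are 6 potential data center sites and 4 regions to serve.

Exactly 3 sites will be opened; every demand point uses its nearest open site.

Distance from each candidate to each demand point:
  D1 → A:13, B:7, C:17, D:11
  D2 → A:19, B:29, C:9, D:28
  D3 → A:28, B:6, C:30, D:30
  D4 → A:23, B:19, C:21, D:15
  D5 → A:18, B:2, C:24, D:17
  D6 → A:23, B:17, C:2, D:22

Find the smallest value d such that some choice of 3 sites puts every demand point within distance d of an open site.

Open {D1, D2, D3}.
  Farthest demand point is A at distance 13 (to D1); all others are ≤ 13.
With {D1, D2, D4} the worst case is 13.
With {D1, D2, D5} the worst case is 13.
No size-3 selection achieves below 13.

13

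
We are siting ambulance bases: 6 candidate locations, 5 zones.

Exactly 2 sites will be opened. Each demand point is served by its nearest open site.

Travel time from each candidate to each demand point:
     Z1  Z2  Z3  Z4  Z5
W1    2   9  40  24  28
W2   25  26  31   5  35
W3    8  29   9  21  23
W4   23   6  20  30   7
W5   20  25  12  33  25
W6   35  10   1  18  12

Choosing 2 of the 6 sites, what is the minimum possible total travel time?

Open {W1, W6}.
  Z1→W1 2, Z2→W1 9, Z3→W6 1, Z4→W6 18, Z5→W6 12  ⇒ total 42.
Compare {W3, W6}: total 49.
Compare {W3, W4}: total 51.
No size-2 selection does better; minimum is 42.

42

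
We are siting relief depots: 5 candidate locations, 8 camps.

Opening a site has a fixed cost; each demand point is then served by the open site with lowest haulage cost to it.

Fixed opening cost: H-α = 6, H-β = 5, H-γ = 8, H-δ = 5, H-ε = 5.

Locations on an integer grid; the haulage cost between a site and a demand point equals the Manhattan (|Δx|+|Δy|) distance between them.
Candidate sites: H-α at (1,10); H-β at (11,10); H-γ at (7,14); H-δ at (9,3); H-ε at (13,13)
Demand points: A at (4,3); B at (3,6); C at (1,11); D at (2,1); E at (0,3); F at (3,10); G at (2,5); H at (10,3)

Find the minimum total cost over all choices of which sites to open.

49

Open {H-α, H-δ}: assign each demand point to its cheapest open site.
  A→H-δ 5, B→H-α 6, C→H-α 1, D→H-δ 9, E→H-α 8, F→H-α 2, G→H-α 6, H→H-δ 1
  haulage cost 38, fixed 11 → total 49.
Compare {H-α, H-β, H-δ}: haulage cost 38 + fixed 16 = 54.
Compare {H-α, H-δ, H-ε}: haulage cost 38 + fixed 16 = 54.
Compare {H-α, H-γ, H-δ}: haulage cost 38 + fixed 19 = 57.
All other subsets cost ≥ 54. Minimum total cost: 49.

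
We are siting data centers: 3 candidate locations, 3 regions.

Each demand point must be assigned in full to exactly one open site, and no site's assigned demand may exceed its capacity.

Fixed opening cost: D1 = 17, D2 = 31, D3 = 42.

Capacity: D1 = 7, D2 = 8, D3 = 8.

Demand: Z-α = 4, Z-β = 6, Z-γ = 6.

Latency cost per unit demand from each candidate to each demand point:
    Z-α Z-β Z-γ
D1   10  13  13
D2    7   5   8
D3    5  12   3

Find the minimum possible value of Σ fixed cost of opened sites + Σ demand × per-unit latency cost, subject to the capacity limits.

178

Open {D1, D2, D3}; cheapest assignment that respects the capacities:
  D1 (cap 7, load 4): Z-α — cost 4×10 = 40
  D2 (cap 8, load 6): Z-β — cost 6×5 = 30
  D3 (cap 8, load 6): Z-γ — cost 6×3 = 18
  Shipping 88, fixed 90 → total 178.
  Any other capacity-feasible assignment to {D1, D2, D3} ships for at least 88.
Total demand is 16; every other set of sites either has combined capacity below 16 or cannot fit the demands without splitting one across sites, so {D1, D2, D3} is the only feasible choice of open sites. Minimum: 178.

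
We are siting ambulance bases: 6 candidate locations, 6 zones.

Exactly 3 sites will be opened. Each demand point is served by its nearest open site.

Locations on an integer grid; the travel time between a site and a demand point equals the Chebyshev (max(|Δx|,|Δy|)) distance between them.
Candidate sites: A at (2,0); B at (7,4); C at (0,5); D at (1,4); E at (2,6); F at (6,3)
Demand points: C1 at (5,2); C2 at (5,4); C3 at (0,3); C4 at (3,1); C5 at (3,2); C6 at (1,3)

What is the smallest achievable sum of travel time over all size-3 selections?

7

Open {A, D, F}.
  C1→F 1, C2→F 1, C3→D 1, C4→A 1, C5→A 2, C6→D 1  ⇒ total 7.
Compare {A, B, D}: total 9.
Compare {A, C, F}: total 9.
No size-3 selection does better; minimum is 7.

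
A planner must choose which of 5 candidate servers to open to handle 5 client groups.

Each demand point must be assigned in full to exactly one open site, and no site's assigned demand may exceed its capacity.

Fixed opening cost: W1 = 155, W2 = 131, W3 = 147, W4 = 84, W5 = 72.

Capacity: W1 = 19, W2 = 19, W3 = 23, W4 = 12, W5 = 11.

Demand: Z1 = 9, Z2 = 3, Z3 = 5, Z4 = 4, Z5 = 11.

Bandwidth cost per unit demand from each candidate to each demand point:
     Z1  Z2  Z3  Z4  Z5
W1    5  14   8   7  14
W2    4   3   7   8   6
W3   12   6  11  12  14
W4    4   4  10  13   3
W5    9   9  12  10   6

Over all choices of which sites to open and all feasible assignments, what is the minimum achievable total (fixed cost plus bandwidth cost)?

440

Open {W2, W4, W5}; cheapest assignment that respects the capacities:
  W2 (cap 19, load 17): Z1, Z2, Z3 — cost 9×4 + 3×3 + 5×7 = 80
  W4 (cap 12, load 11): Z5 — cost 11×3 = 33
  W5 (cap 11, load 4): Z4 — cost 4×10 = 40
  Shipping 153, fixed 287 → total 440.
  Any other capacity-feasible assignment to {W2, W4, W5} ships for at least 153.
Compare {W1, W2}: its best feasible assignment gives total 469.
Compare {W1, W4, W5}: its best feasible assignment gives total 484.
Every other set of open sites that can feasibly serve all demand totals ≥ 469 even under its best assignment. Minimum: 440.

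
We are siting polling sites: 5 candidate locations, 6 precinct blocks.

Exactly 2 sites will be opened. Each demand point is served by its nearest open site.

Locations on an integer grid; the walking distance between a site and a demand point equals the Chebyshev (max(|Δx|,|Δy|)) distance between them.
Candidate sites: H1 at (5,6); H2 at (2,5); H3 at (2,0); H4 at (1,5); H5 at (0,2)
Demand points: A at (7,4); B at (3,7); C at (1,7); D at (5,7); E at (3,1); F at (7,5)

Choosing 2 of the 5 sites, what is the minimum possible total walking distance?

12

Open {H1, H3}.
  A→H1 2, B→H1 2, C→H1 4, D→H1 1, E→H3 1, F→H1 2  ⇒ total 12.
Compare {H1, H2}: total 13.
Compare {H1, H4}: total 13.
No size-2 selection does better; minimum is 12.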